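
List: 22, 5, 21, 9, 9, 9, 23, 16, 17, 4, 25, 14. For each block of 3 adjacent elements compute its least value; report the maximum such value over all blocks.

[22, 5, 21] → min 5
[5, 21, 9] → min 5
[21, 9, 9] → min 9
[9, 9, 9] → min 9
[9, 9, 23] → min 9
[9, 23, 16] → min 9
[23, 16, 17] → min 16
[16, 17, 4] → min 4
[17, 4, 25] → min 4
[4, 25, 14] → min 4
Maximum of these is 16.

16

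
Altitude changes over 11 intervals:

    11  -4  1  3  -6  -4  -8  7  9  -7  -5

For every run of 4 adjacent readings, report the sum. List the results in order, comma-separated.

11 -4 1 3 → sum 11
-4 1 3 -6 → sum -6
1 3 -6 -4 → sum -6
3 -6 -4 -8 → sum -15
-6 -4 -8 7 → sum -11
-4 -8 7 9 → sum 4
-8 7 9 -7 → sum 1
7 9 -7 -5 → sum 4

11, -6, -6, -15, -11, 4, 1, 4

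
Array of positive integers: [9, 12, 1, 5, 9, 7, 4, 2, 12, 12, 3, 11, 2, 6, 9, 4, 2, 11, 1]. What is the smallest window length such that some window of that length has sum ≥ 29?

4

add 9: running sum 9 < 29
add 12: running sum 21 < 29
add 1: running sum 22 < 29
add 5: running sum 27 < 29
add 9: shortest ending here [9, 12, 1, 5, 9] sum 36, len 5
add 7: shortest ending here [12, 1, 5, 9, 7] sum 34, len 5
add 4: shortest ending here [12, 1, 5, 9, 7, 4] sum 38, len 6
add 2: shortest ending here [12, 1, 5, 9, 7, 4, 2] sum 40, len 7
add 12: shortest ending here [9, 7, 4, 2, 12] sum 34, len 5
add 12: shortest ending here [4, 2, 12, 12] sum 30, len 4
add 3: shortest ending here [2, 12, 12, 3] sum 29, len 4
add 11: shortest ending here [12, 12, 3, 11] sum 38, len 4
add 2: shortest ending here [12, 12, 3, 11, 2] sum 40, len 5
add 6: shortest ending here [12, 3, 11, 2, 6] sum 34, len 5
add 9: shortest ending here [3, 11, 2, 6, 9] sum 31, len 5
add 4: shortest ending here [11, 2, 6, 9, 4] sum 32, len 5
add 2: shortest ending here [11, 2, 6, 9, 4, 2] sum 34, len 6
add 11: shortest ending here [6, 9, 4, 2, 11] sum 32, len 5
add 1: shortest ending here [6, 9, 4, 2, 11, 1] sum 33, len 6
Shortest qualifying length: 4.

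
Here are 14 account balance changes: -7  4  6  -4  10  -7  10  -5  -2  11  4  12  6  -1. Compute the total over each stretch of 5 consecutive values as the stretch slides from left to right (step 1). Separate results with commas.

Sliding a size-5 window across the 14 values:
[-7, 4, 6, -4, 10] → sum 9
[4, 6, -4, 10, -7] → sum 9
[6, -4, 10, -7, 10] → sum 15
[-4, 10, -7, 10, -5] → sum 4
[10, -7, 10, -5, -2] → sum 6
[-7, 10, -5, -2, 11] → sum 7
[10, -5, -2, 11, 4] → sum 18
[-5, -2, 11, 4, 12] → sum 20
[-2, 11, 4, 12, 6] → sum 31
[11, 4, 12, 6, -1] → sum 32

9, 9, 15, 4, 6, 7, 18, 20, 31, 32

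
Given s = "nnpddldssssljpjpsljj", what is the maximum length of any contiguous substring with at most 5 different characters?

[n] 1 distinct, len 1
[n, n] 1 distinct, len 2
[n, n, p] 2 distinct, len 3
[n, n, p, d] 3 distinct, len 4
[n, n, p, d, d] 3 distinct, len 5
[n, n, p, d, d, l] 4 distinct, len 6
[n, n, p, d, d, l, d] 4 distinct, len 7
[n, n, p, d, d, l, d, s] 5 distinct, len 8
[n, n, p, d, d, l, d, s, s] 5 distinct, len 9
[n, n, p, d, d, l, d, s, s, s] 5 distinct, len 10
[n, n, p, d, d, l, d, s, s, s, s] 5 distinct, len 11
[n, n, p, d, d, l, d, s, s, s, s, l] 5 distinct, len 12
[p, d, d, l, d, s, s, s, s, l, j] 5 distinct, len 11
[p, d, d, l, d, s, s, s, s, l, j, p] 5 distinct, len 12
[p, d, d, l, d, s, s, s, s, l, j, p, j] 5 distinct, len 13
[p, d, d, l, d, s, s, s, s, l, j, p, j, p] 5 distinct, len 14
[p, d, d, l, d, s, s, s, s, l, j, p, j, p, s] 5 distinct, len 15
[p, d, d, l, d, s, s, s, s, l, j, p, j, p, s, l] 5 distinct, len 16
[p, d, d, l, d, s, s, s, s, l, j, p, j, p, s, l, j] 5 distinct, len 17
[p, d, d, l, d, s, s, s, s, l, j, p, j, p, s, l, j, j] 5 distinct, len 18
Longest length with ≤5 distinct: 18.

18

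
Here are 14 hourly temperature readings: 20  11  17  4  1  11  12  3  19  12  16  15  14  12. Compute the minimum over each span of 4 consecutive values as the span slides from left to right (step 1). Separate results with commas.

20 11 17 4 → min 4
11 17 4 1 → min 1
17 4 1 11 → min 1
4 1 11 12 → min 1
1 11 12 3 → min 1
11 12 3 19 → min 3
12 3 19 12 → min 3
3 19 12 16 → min 3
19 12 16 15 → min 12
12 16 15 14 → min 12
16 15 14 12 → min 12

4, 1, 1, 1, 1, 3, 3, 3, 12, 12, 12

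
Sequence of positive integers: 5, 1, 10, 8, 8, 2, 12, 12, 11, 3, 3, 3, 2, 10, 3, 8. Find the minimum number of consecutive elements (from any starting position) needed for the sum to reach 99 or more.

add 5: running sum 5 < 99
add 1: running sum 6 < 99
add 10: running sum 16 < 99
add 8: running sum 24 < 99
add 8: running sum 32 < 99
add 2: running sum 34 < 99
add 12: running sum 46 < 99
add 12: running sum 58 < 99
add 11: running sum 69 < 99
add 3: running sum 72 < 99
add 3: running sum 75 < 99
add 3: running sum 78 < 99
add 2: running sum 80 < 99
add 10: running sum 90 < 99
add 3: running sum 93 < 99
add 8: shortest ending here [5, 1, 10, 8, 8, 2, 12, 12, 11, 3, 3, 3, 2, 10, 3, 8] sum 101, len 16
Shortest qualifying length: 16.

16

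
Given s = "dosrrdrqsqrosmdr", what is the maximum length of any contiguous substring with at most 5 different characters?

13

[d] 1 distinct, len 1
[d, o] 2 distinct, len 2
[d, o, s] 3 distinct, len 3
[d, o, s, r] 4 distinct, len 4
[d, o, s, r, r] 4 distinct, len 5
[d, o, s, r, r, d] 4 distinct, len 6
[d, o, s, r, r, d, r] 4 distinct, len 7
[d, o, s, r, r, d, r, q] 5 distinct, len 8
[d, o, s, r, r, d, r, q, s] 5 distinct, len 9
[d, o, s, r, r, d, r, q, s, q] 5 distinct, len 10
[d, o, s, r, r, d, r, q, s, q, r] 5 distinct, len 11
[d, o, s, r, r, d, r, q, s, q, r, o] 5 distinct, len 12
[d, o, s, r, r, d, r, q, s, q, r, o, s] 5 distinct, len 13
[r, q, s, q, r, o, s, m] 5 distinct, len 8
[r, o, s, m, d] 5 distinct, len 5
[r, o, s, m, d, r] 5 distinct, len 6
Longest length with ≤5 distinct: 13.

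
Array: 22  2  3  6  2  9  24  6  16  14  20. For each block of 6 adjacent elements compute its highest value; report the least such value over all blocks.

22

Window maxs for each of the 6 positions:
22 2 3 6 2 9 → max 22
2 3 6 2 9 24 → max 24
3 6 2 9 24 6 → max 24
6 2 9 24 6 16 → max 24
2 9 24 6 16 14 → max 24
9 24 6 16 14 20 → max 24
Least of these is 22.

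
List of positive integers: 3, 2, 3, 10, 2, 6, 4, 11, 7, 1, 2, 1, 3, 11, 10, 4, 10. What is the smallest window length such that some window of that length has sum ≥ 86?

Extend right; whenever the sum reaches 86, record the length and shrink from the left:
add 3: running sum 3 < 86
add 2: running sum 5 < 86
add 3: running sum 8 < 86
add 10: running sum 18 < 86
add 2: running sum 20 < 86
add 6: running sum 26 < 86
add 4: running sum 30 < 86
add 11: running sum 41 < 86
add 7: running sum 48 < 86
add 1: running sum 49 < 86
add 2: running sum 51 < 86
add 1: running sum 52 < 86
add 3: running sum 55 < 86
add 11: running sum 66 < 86
add 10: running sum 76 < 86
add 4: running sum 80 < 86
add 10: shortest ending here [2, 3, 10, 2, 6, 4, 11, 7, 1, 2, 1, 3, 11, 10, 4, 10] sum 87, len 16
Shortest qualifying length: 16.

16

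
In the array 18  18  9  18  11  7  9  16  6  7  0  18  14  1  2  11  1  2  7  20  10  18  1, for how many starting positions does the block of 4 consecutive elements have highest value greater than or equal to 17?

12

[18, 18, 9, 18] → max 18  ≥ 17 ✓
[18, 9, 18, 11] → max 18  ≥ 17 ✓
[9, 18, 11, 7] → max 18  ≥ 17 ✓
[18, 11, 7, 9] → max 18  ≥ 17 ✓
[11, 7, 9, 16] → max 16
[7, 9, 16, 6] → max 16
[9, 16, 6, 7] → max 16
[16, 6, 7, 0] → max 16
[6, 7, 0, 18] → max 18  ≥ 17 ✓
[7, 0, 18, 14] → max 18  ≥ 17 ✓
[0, 18, 14, 1] → max 18  ≥ 17 ✓
[18, 14, 1, 2] → max 18  ≥ 17 ✓
[14, 1, 2, 11] → max 14
[1, 2, 11, 1] → max 11
[2, 11, 1, 2] → max 11
[11, 1, 2, 7] → max 11
[1, 2, 7, 20] → max 20  ≥ 17 ✓
[2, 7, 20, 10] → max 20  ≥ 17 ✓
[7, 20, 10, 18] → max 20  ≥ 17 ✓
[20, 10, 18, 1] → max 20  ≥ 17 ✓
12 windows satisfy the condition.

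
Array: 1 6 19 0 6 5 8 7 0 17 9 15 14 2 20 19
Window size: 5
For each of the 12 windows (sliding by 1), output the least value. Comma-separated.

0, 0, 0, 0, 0, 0, 0, 0, 0, 2, 2, 2

1 6 19 0 6 → min 0
6 19 0 6 5 → min 0
19 0 6 5 8 → min 0
0 6 5 8 7 → min 0
6 5 8 7 0 → min 0
5 8 7 0 17 → min 0
8 7 0 17 9 → min 0
7 0 17 9 15 → min 0
0 17 9 15 14 → min 0
17 9 15 14 2 → min 2
9 15 14 2 20 → min 2
15 14 2 20 19 → min 2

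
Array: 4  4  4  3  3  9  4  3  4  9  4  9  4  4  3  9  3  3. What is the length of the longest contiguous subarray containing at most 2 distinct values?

6

Extend right; when distinct count exceeds 2, shrink from the left:
[4] 1 distinct, len 1
[4, 4] 1 distinct, len 2
[4, 4, 4] 1 distinct, len 3
[4, 4, 4, 3] 2 distinct, len 4
[4, 4, 4, 3, 3] 2 distinct, len 5
[3, 3, 9] 2 distinct, len 3
[9, 4] 2 distinct, len 2
[4, 3] 2 distinct, len 2
[4, 3, 4] 2 distinct, len 3
[4, 9] 2 distinct, len 2
[4, 9, 4] 2 distinct, len 3
[4, 9, 4, 9] 2 distinct, len 4
[4, 9, 4, 9, 4] 2 distinct, len 5
[4, 9, 4, 9, 4, 4] 2 distinct, len 6
[4, 4, 3] 2 distinct, len 3
[3, 9] 2 distinct, len 2
[3, 9, 3] 2 distinct, len 3
[3, 9, 3, 3] 2 distinct, len 4
Longest length with ≤2 distinct: 6.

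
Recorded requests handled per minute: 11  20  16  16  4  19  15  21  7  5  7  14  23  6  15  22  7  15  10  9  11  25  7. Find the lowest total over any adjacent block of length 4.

11 20 16 16 → sum 63
20 16 16 4 → sum 56
16 16 4 19 → sum 55
16 4 19 15 → sum 54
4 19 15 21 → sum 59
19 15 21 7 → sum 62
15 21 7 5 → sum 48
21 7 5 7 → sum 40
7 5 7 14 → sum 33
5 7 14 23 → sum 49
7 14 23 6 → sum 50
14 23 6 15 → sum 58
23 6 15 22 → sum 66
6 15 22 7 → sum 50
15 22 7 15 → sum 59
22 7 15 10 → sum 54
7 15 10 9 → sum 41
15 10 9 11 → sum 45
10 9 11 25 → sum 55
9 11 25 7 → sum 52
Lowest of these is 33.

33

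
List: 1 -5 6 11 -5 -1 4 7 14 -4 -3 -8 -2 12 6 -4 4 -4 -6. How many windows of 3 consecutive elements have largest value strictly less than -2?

1

[1, -5, 6] → max 6
[-5, 6, 11] → max 11
[6, 11, -5] → max 11
[11, -5, -1] → max 11
[-5, -1, 4] → max 4
[-1, 4, 7] → max 7
[4, 7, 14] → max 14
[7, 14, -4] → max 14
[14, -4, -3] → max 14
[-4, -3, -8] → max -3  < -2 ✓
[-3, -8, -2] → max -2
[-8, -2, 12] → max 12
[-2, 12, 6] → max 12
[12, 6, -4] → max 12
[6, -4, 4] → max 6
[-4, 4, -4] → max 4
[4, -4, -6] → max 4
1 window satisfy the condition.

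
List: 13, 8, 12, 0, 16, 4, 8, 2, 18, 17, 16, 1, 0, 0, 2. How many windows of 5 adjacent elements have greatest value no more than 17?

6

13 8 12 0 16 → max 16  ≤ 17 ✓
8 12 0 16 4 → max 16  ≤ 17 ✓
12 0 16 4 8 → max 16  ≤ 17 ✓
0 16 4 8 2 → max 16  ≤ 17 ✓
16 4 8 2 18 → max 18
4 8 2 18 17 → max 18
8 2 18 17 16 → max 18
2 18 17 16 1 → max 18
18 17 16 1 0 → max 18
17 16 1 0 0 → max 17  ≤ 17 ✓
16 1 0 0 2 → max 16  ≤ 17 ✓
6 windows satisfy the condition.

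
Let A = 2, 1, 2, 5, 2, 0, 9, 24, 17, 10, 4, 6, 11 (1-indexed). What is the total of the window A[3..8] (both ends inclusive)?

Elements at indices 3..8: 2, 5, 2, 0, 9, 24
sum(2, 5, 2, 0, 9, 24) = 42

42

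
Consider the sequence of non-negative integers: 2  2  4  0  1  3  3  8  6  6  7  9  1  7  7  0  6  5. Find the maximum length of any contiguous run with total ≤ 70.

Extend to the right; shrink from the left whenever the sum exceeds 70:
→ 2: sum 2, len 1
→ 2: sum 4, len 2
→ 4: sum 8, len 3
→ 0: sum 8, len 4
→ 1: sum 9, len 5
→ 3: sum 12, len 6
→ 3: sum 15, len 7
→ 8: sum 23, len 8
→ 6: sum 29, len 9
→ 6: sum 35, len 10
→ 7: sum 42, len 11
→ 9: sum 51, len 12
→ 1: sum 52, len 13
→ 7: sum 59, len 14
→ 7: sum 66, len 15
→ 0: sum 66, len 16
→ 6 (dropped 2): sum 70, len 16
→ 5 (dropped 2, 4): sum 69, len 15
Longest length seen: 16.

16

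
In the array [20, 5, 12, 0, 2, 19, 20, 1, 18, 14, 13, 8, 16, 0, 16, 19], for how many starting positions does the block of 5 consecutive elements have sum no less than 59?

5

[20, 5, 12, 0, 2] → sum 39
[5, 12, 0, 2, 19] → sum 38
[12, 0, 2, 19, 20] → sum 53
[0, 2, 19, 20, 1] → sum 42
[2, 19, 20, 1, 18] → sum 60  ≥ 59 ✓
[19, 20, 1, 18, 14] → sum 72  ≥ 59 ✓
[20, 1, 18, 14, 13] → sum 66  ≥ 59 ✓
[1, 18, 14, 13, 8] → sum 54
[18, 14, 13, 8, 16] → sum 69  ≥ 59 ✓
[14, 13, 8, 16, 0] → sum 51
[13, 8, 16, 0, 16] → sum 53
[8, 16, 0, 16, 19] → sum 59  ≥ 59 ✓
5 windows satisfy the condition.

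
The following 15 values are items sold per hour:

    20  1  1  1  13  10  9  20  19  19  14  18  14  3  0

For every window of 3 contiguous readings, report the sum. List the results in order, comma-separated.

(20, 1, 1) → sum 22
(1, 1, 1) → sum 3
(1, 1, 13) → sum 15
(1, 13, 10) → sum 24
(13, 10, 9) → sum 32
(10, 9, 20) → sum 39
(9, 20, 19) → sum 48
(20, 19, 19) → sum 58
(19, 19, 14) → sum 52
(19, 14, 18) → sum 51
(14, 18, 14) → sum 46
(18, 14, 3) → sum 35
(14, 3, 0) → sum 17

22, 3, 15, 24, 32, 39, 48, 58, 52, 51, 46, 35, 17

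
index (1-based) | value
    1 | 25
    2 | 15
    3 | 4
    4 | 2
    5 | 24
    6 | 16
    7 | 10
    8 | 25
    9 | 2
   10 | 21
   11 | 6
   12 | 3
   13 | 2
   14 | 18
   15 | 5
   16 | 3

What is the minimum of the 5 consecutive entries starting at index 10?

2

Elements at indices 10..14: 21, 6, 3, 2, 18
min(21, 6, 3, 2, 18) = 2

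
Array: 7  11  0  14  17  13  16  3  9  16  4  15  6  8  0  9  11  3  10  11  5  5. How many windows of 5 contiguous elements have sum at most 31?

[7, 11, 0, 14, 17] → sum 49
[11, 0, 14, 17, 13] → sum 55
[0, 14, 17, 13, 16] → sum 60
[14, 17, 13, 16, 3] → sum 63
[17, 13, 16, 3, 9] → sum 58
[13, 16, 3, 9, 16] → sum 57
[16, 3, 9, 16, 4] → sum 48
[3, 9, 16, 4, 15] → sum 47
[9, 16, 4, 15, 6] → sum 50
[16, 4, 15, 6, 8] → sum 49
[4, 15, 6, 8, 0] → sum 33
[15, 6, 8, 0, 9] → sum 38
[6, 8, 0, 9, 11] → sum 34
[8, 0, 9, 11, 3] → sum 31  ≤ 31 ✓
[0, 9, 11, 3, 10] → sum 33
[9, 11, 3, 10, 11] → sum 44
[11, 3, 10, 11, 5] → sum 40
[3, 10, 11, 5, 5] → sum 34
1 window satisfy the condition.

1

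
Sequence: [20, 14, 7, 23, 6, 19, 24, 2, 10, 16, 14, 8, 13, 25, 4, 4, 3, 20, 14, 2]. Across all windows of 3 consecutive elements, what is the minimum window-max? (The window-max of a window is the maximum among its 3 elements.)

4

[20, 14, 7] → max 20
[14, 7, 23] → max 23
[7, 23, 6] → max 23
[23, 6, 19] → max 23
[6, 19, 24] → max 24
[19, 24, 2] → max 24
[24, 2, 10] → max 24
[2, 10, 16] → max 16
[10, 16, 14] → max 16
[16, 14, 8] → max 16
[14, 8, 13] → max 14
[8, 13, 25] → max 25
[13, 25, 4] → max 25
[25, 4, 4] → max 25
[4, 4, 3] → max 4
[4, 3, 20] → max 20
[3, 20, 14] → max 20
[20, 14, 2] → max 20
Minimum of these is 4.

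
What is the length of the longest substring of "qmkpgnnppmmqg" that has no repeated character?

[q] len 1
[q, m] len 2
[q, m, k] len 3
[q, m, k, p] len 4
[q, m, k, p, g] len 5
[q, m, k, p, g, n] len 6
[n] len 1
[n, p] len 2
[p] len 1
[p, m] len 2
[m] len 1
[m, q] len 2
[m, q, g] len 3
Longest all-distinct length: 6.

6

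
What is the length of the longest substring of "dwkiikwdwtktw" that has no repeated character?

4

[d] len 1
[d, w] len 2
[d, w, k] len 3
[d, w, k, i] len 4
[i] len 1
[i, k] len 2
[i, k, w] len 3
[i, k, w, d] len 4
[d, w] len 2
[d, w, t] len 3
[d, w, t, k] len 4
[k, t] len 2
[k, t, w] len 3
Longest all-distinct length: 4.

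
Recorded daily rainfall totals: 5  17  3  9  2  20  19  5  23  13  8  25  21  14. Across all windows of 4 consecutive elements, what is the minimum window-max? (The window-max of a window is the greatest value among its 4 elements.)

17

Each size-4 window and its max:
5 17 3 9 → max 17
17 3 9 2 → max 17
3 9 2 20 → max 20
9 2 20 19 → max 20
2 20 19 5 → max 20
20 19 5 23 → max 23
19 5 23 13 → max 23
5 23 13 8 → max 23
23 13 8 25 → max 25
13 8 25 21 → max 25
8 25 21 14 → max 25
Minimum of these is 17.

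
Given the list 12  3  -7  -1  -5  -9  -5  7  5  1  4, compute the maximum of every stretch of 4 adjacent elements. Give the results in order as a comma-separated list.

Sliding a size-4 window across the 11 values:
[12, 3, -7, -1] → max 12
[3, -7, -1, -5] → max 3
[-7, -1, -5, -9] → max -1
[-1, -5, -9, -5] → max -1
[-5, -9, -5, 7] → max 7
[-9, -5, 7, 5] → max 7
[-5, 7, 5, 1] → max 7
[7, 5, 1, 4] → max 7

12, 3, -1, -1, 7, 7, 7, 7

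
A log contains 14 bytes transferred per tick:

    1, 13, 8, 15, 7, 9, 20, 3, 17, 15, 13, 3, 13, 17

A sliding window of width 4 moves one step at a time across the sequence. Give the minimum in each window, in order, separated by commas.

(1, 13, 8, 15) → min 1
(13, 8, 15, 7) → min 7
(8, 15, 7, 9) → min 7
(15, 7, 9, 20) → min 7
(7, 9, 20, 3) → min 3
(9, 20, 3, 17) → min 3
(20, 3, 17, 15) → min 3
(3, 17, 15, 13) → min 3
(17, 15, 13, 3) → min 3
(15, 13, 3, 13) → min 3
(13, 3, 13, 17) → min 3

1, 7, 7, 7, 3, 3, 3, 3, 3, 3, 3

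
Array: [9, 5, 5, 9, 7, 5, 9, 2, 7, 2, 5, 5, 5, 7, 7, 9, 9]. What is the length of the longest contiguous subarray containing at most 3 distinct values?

8

[9] 1 distinct, len 1
[9, 5] 2 distinct, len 2
[9, 5, 5] 2 distinct, len 3
[9, 5, 5, 9] 2 distinct, len 4
[9, 5, 5, 9, 7] 3 distinct, len 5
[9, 5, 5, 9, 7, 5] 3 distinct, len 6
[9, 5, 5, 9, 7, 5, 9] 3 distinct, len 7
[5, 9, 2] 3 distinct, len 3
[9, 2, 7] 3 distinct, len 3
[9, 2, 7, 2] 3 distinct, len 4
[2, 7, 2, 5] 3 distinct, len 4
[2, 7, 2, 5, 5] 3 distinct, len 5
[2, 7, 2, 5, 5, 5] 3 distinct, len 6
[2, 7, 2, 5, 5, 5, 7] 3 distinct, len 7
[2, 7, 2, 5, 5, 5, 7, 7] 3 distinct, len 8
[5, 5, 5, 7, 7, 9] 3 distinct, len 6
[5, 5, 5, 7, 7, 9, 9] 3 distinct, len 7
Longest length with ≤3 distinct: 8.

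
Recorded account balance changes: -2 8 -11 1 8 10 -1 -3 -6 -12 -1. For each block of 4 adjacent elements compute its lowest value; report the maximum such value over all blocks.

-1

[-2, 8, -11, 1] → min -11
[8, -11, 1, 8] → min -11
[-11, 1, 8, 10] → min -11
[1, 8, 10, -1] → min -1
[8, 10, -1, -3] → min -3
[10, -1, -3, -6] → min -6
[-1, -3, -6, -12] → min -12
[-3, -6, -12, -1] → min -12
Maximum of these is -1.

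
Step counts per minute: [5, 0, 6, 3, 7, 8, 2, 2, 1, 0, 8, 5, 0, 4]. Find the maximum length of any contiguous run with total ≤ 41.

11

Extend to the right; shrink from the left whenever the sum exceeds 41:
[5] sum 5 len 1
[5, 0] sum 5 len 2
[5, 0, 6] sum 11 len 3
[5, 0, 6, 3] sum 14 len 4
[5, 0, 6, 3, 7] sum 21 len 5
[5, 0, 6, 3, 7, 8] sum 29 len 6
[5, 0, 6, 3, 7, 8, 2] sum 31 len 7
[5, 0, 6, 3, 7, 8, 2, 2] sum 33 len 8
[5, 0, 6, 3, 7, 8, 2, 2, 1] sum 34 len 9
[5, 0, 6, 3, 7, 8, 2, 2, 1, 0] sum 34 len 10
[0, 6, 3, 7, 8, 2, 2, 1, 0, 8] sum 37 len 10
[3, 7, 8, 2, 2, 1, 0, 8, 5] sum 36 len 9
[3, 7, 8, 2, 2, 1, 0, 8, 5, 0] sum 36 len 10
[3, 7, 8, 2, 2, 1, 0, 8, 5, 0, 4] sum 40 len 11
Longest length seen: 11.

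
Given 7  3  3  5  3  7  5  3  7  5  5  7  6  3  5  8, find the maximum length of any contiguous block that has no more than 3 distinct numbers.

12

[7] 1 distinct, len 1
[7, 3] 2 distinct, len 2
[7, 3, 3] 2 distinct, len 3
[7, 3, 3, 5] 3 distinct, len 4
[7, 3, 3, 5, 3] 3 distinct, len 5
[7, 3, 3, 5, 3, 7] 3 distinct, len 6
[7, 3, 3, 5, 3, 7, 5] 3 distinct, len 7
[7, 3, 3, 5, 3, 7, 5, 3] 3 distinct, len 8
[7, 3, 3, 5, 3, 7, 5, 3, 7] 3 distinct, len 9
[7, 3, 3, 5, 3, 7, 5, 3, 7, 5] 3 distinct, len 10
[7, 3, 3, 5, 3, 7, 5, 3, 7, 5, 5] 3 distinct, len 11
[7, 3, 3, 5, 3, 7, 5, 3, 7, 5, 5, 7] 3 distinct, len 12
[7, 5, 5, 7, 6] 3 distinct, len 5
[7, 6, 3] 3 distinct, len 3
[6, 3, 5] 3 distinct, len 3
[3, 5, 8] 3 distinct, len 3
Longest length with ≤3 distinct: 12.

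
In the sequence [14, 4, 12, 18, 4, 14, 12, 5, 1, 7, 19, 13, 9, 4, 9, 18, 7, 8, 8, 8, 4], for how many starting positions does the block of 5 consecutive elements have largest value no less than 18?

(14, 4, 12, 18, 4) → max 18  ≥ 18 ✓
(4, 12, 18, 4, 14) → max 18  ≥ 18 ✓
(12, 18, 4, 14, 12) → max 18  ≥ 18 ✓
(18, 4, 14, 12, 5) → max 18  ≥ 18 ✓
(4, 14, 12, 5, 1) → max 14
(14, 12, 5, 1, 7) → max 14
(12, 5, 1, 7, 19) → max 19  ≥ 18 ✓
(5, 1, 7, 19, 13) → max 19  ≥ 18 ✓
(1, 7, 19, 13, 9) → max 19  ≥ 18 ✓
(7, 19, 13, 9, 4) → max 19  ≥ 18 ✓
(19, 13, 9, 4, 9) → max 19  ≥ 18 ✓
(13, 9, 4, 9, 18) → max 18  ≥ 18 ✓
(9, 4, 9, 18, 7) → max 18  ≥ 18 ✓
(4, 9, 18, 7, 8) → max 18  ≥ 18 ✓
(9, 18, 7, 8, 8) → max 18  ≥ 18 ✓
(18, 7, 8, 8, 8) → max 18  ≥ 18 ✓
(7, 8, 8, 8, 4) → max 8
14 windows satisfy the condition.

14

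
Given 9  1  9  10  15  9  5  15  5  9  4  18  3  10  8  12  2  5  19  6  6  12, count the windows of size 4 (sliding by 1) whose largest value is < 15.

(9, 1, 9, 10) → max 10  < 15 ✓
(1, 9, 10, 15) → max 15
(9, 10, 15, 9) → max 15
(10, 15, 9, 5) → max 15
(15, 9, 5, 15) → max 15
(9, 5, 15, 5) → max 15
(5, 15, 5, 9) → max 15
(15, 5, 9, 4) → max 15
(5, 9, 4, 18) → max 18
(9, 4, 18, 3) → max 18
(4, 18, 3, 10) → max 18
(18, 3, 10, 8) → max 18
(3, 10, 8, 12) → max 12  < 15 ✓
(10, 8, 12, 2) → max 12  < 15 ✓
(8, 12, 2, 5) → max 12  < 15 ✓
(12, 2, 5, 19) → max 19
(2, 5, 19, 6) → max 19
(5, 19, 6, 6) → max 19
(19, 6, 6, 12) → max 19
4 windows satisfy the condition.

4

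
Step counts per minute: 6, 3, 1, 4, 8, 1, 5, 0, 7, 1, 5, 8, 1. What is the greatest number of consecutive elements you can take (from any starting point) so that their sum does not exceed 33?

9

→ 6: sum 6, len 1
→ 3: sum 9, len 2
→ 1: sum 10, len 3
→ 4: sum 14, len 4
→ 8: sum 22, len 5
→ 1: sum 23, len 6
→ 5: sum 28, len 7
→ 0: sum 28, len 8
→ 7 (dropped 6): sum 29, len 8
→ 1: sum 30, len 9
→ 5 (dropped 3): sum 32, len 9
→ 8 (dropped 1, 4, 8): sum 27, len 7
→ 1: sum 28, len 8
Longest length seen: 9.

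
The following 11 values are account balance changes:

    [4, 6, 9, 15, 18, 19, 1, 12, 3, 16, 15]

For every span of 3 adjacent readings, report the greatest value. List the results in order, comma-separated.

9, 15, 18, 19, 19, 19, 12, 16, 16

[4, 6, 9] → max 9
[6, 9, 15] → max 15
[9, 15, 18] → max 18
[15, 18, 19] → max 19
[18, 19, 1] → max 19
[19, 1, 12] → max 19
[1, 12, 3] → max 12
[12, 3, 16] → max 16
[3, 16, 15] → max 16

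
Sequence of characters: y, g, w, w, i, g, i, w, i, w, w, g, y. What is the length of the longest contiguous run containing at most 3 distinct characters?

Extend right; when distinct count exceeds 3, shrink from the left:
add y: window [y] (1 distinct), len 1
add g: window [y, g] (2 distinct), len 2
add w: window [y, g, w] (3 distinct), len 3
add w: window [y, g, w, w] (3 distinct), len 4
add i: window [g, w, w, i] (3 distinct), len 4
add g: window [g, w, w, i, g] (3 distinct), len 5
add i: window [g, w, w, i, g, i] (3 distinct), len 6
add w: window [g, w, w, i, g, i, w] (3 distinct), len 7
add i: window [g, w, w, i, g, i, w, i] (3 distinct), len 8
add w: window [g, w, w, i, g, i, w, i, w] (3 distinct), len 9
add w: window [g, w, w, i, g, i, w, i, w, w] (3 distinct), len 10
add g: window [g, w, w, i, g, i, w, i, w, w, g] (3 distinct), len 11
add y: window [w, w, g, y] (3 distinct), len 4
Longest length with ≤3 distinct: 11.

11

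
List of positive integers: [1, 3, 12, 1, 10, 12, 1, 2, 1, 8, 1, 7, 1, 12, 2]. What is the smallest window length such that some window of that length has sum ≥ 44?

add 1: running sum 1 < 44
add 3: running sum 4 < 44
add 12: running sum 16 < 44
add 1: running sum 17 < 44
add 10: running sum 27 < 44
add 12: running sum 39 < 44
add 1: running sum 40 < 44
add 2: running sum 42 < 44
add 1: running sum 43 < 44
add 8: shortest ending here [12, 1, 10, 12, 1, 2, 1, 8] sum 47, len 8
add 1: shortest ending here [12, 1, 10, 12, 1, 2, 1, 8, 1] sum 48, len 9
add 7: shortest ending here [12, 1, 10, 12, 1, 2, 1, 8, 1, 7] sum 55, len 10
add 1: shortest ending here [1, 10, 12, 1, 2, 1, 8, 1, 7, 1] sum 44, len 10
add 12: shortest ending here [12, 1, 2, 1, 8, 1, 7, 1, 12] sum 45, len 9
add 2: shortest ending here [12, 1, 2, 1, 8, 1, 7, 1, 12, 2] sum 47, len 10
Shortest qualifying length: 8.

8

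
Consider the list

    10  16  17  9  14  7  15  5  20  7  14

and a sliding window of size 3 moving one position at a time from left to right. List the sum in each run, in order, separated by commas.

10 16 17 → sum 43
16 17 9 → sum 42
17 9 14 → sum 40
9 14 7 → sum 30
14 7 15 → sum 36
7 15 5 → sum 27
15 5 20 → sum 40
5 20 7 → sum 32
20 7 14 → sum 41

43, 42, 40, 30, 36, 27, 40, 32, 41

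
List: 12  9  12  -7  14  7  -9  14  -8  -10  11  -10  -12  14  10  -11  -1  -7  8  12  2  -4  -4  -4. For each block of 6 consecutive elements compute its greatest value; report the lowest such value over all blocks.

12

Each size-6 window and its max:
(12, 9, 12, -7, 14, 7) → max 14
(9, 12, -7, 14, 7, -9) → max 14
(12, -7, 14, 7, -9, 14) → max 14
(-7, 14, 7, -9, 14, -8) → max 14
(14, 7, -9, 14, -8, -10) → max 14
(7, -9, 14, -8, -10, 11) → max 14
(-9, 14, -8, -10, 11, -10) → max 14
(14, -8, -10, 11, -10, -12) → max 14
(-8, -10, 11, -10, -12, 14) → max 14
(-10, 11, -10, -12, 14, 10) → max 14
(11, -10, -12, 14, 10, -11) → max 14
(-10, -12, 14, 10, -11, -1) → max 14
(-12, 14, 10, -11, -1, -7) → max 14
(14, 10, -11, -1, -7, 8) → max 14
(10, -11, -1, -7, 8, 12) → max 12
(-11, -1, -7, 8, 12, 2) → max 12
(-1, -7, 8, 12, 2, -4) → max 12
(-7, 8, 12, 2, -4, -4) → max 12
(8, 12, 2, -4, -4, -4) → max 12
Lowest of these is 12.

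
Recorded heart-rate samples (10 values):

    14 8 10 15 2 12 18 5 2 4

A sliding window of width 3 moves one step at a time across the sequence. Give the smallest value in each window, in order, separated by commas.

8, 8, 2, 2, 2, 5, 2, 2

14 8 10 → min 8
8 10 15 → min 8
10 15 2 → min 2
15 2 12 → min 2
2 12 18 → min 2
12 18 5 → min 5
18 5 2 → min 2
5 2 4 → min 2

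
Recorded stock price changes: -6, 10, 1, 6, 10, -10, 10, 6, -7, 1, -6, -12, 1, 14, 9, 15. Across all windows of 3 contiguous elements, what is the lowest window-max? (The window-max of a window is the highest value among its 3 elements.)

-6 10 1 → max 10
10 1 6 → max 10
1 6 10 → max 10
6 10 -10 → max 10
10 -10 10 → max 10
-10 10 6 → max 10
10 6 -7 → max 10
6 -7 1 → max 6
-7 1 -6 → max 1
1 -6 -12 → max 1
-6 -12 1 → max 1
-12 1 14 → max 14
1 14 9 → max 14
14 9 15 → max 15
Lowest of these is 1.

1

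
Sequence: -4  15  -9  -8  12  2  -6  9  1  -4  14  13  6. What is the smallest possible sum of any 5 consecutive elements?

-9

[-4, 15, -9, -8, 12] → sum 6
[15, -9, -8, 12, 2] → sum 12
[-9, -8, 12, 2, -6] → sum -9
[-8, 12, 2, -6, 9] → sum 9
[12, 2, -6, 9, 1] → sum 18
[2, -6, 9, 1, -4] → sum 2
[-6, 9, 1, -4, 14] → sum 14
[9, 1, -4, 14, 13] → sum 33
[1, -4, 14, 13, 6] → sum 30
Smallest of these is -9.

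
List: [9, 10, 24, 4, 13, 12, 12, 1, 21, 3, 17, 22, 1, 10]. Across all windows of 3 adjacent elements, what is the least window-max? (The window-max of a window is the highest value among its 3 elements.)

Each size-3 window and its max:
9 10 24 → max 24
10 24 4 → max 24
24 4 13 → max 24
4 13 12 → max 13
13 12 12 → max 13
12 12 1 → max 12
12 1 21 → max 21
1 21 3 → max 21
21 3 17 → max 21
3 17 22 → max 22
17 22 1 → max 22
22 1 10 → max 22
Least of these is 12.

12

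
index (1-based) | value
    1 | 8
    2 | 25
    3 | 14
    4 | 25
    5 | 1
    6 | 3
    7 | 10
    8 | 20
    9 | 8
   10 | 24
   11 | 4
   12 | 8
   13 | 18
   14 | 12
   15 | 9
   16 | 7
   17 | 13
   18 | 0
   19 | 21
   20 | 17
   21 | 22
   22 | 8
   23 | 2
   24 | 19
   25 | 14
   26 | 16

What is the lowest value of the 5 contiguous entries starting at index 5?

1

Elements at indices 5..9: 1, 3, 10, 20, 8
min(1, 3, 10, 20, 8) = 1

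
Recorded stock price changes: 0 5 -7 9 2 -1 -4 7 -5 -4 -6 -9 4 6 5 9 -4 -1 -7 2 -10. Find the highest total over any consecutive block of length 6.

19

Window sums for each of the 16 positions:
0 5 -7 9 2 -1 → sum 8
5 -7 9 2 -1 -4 → sum 4
-7 9 2 -1 -4 7 → sum 6
9 2 -1 -4 7 -5 → sum 8
2 -1 -4 7 -5 -4 → sum -5
-1 -4 7 -5 -4 -6 → sum -13
-4 7 -5 -4 -6 -9 → sum -21
7 -5 -4 -6 -9 4 → sum -13
-5 -4 -6 -9 4 6 → sum -14
-4 -6 -9 4 6 5 → sum -4
-6 -9 4 6 5 9 → sum 9
-9 4 6 5 9 -4 → sum 11
4 6 5 9 -4 -1 → sum 19
6 5 9 -4 -1 -7 → sum 8
5 9 -4 -1 -7 2 → sum 4
9 -4 -1 -7 2 -10 → sum -11
Highest of these is 19.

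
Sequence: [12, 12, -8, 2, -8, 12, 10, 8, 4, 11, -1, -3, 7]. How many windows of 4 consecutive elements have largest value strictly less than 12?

(12, 12, -8, 2) → max 12
(12, -8, 2, -8) → max 12
(-8, 2, -8, 12) → max 12
(2, -8, 12, 10) → max 12
(-8, 12, 10, 8) → max 12
(12, 10, 8, 4) → max 12
(10, 8, 4, 11) → max 11  < 12 ✓
(8, 4, 11, -1) → max 11  < 12 ✓
(4, 11, -1, -3) → max 11  < 12 ✓
(11, -1, -3, 7) → max 11  < 12 ✓
4 windows satisfy the condition.

4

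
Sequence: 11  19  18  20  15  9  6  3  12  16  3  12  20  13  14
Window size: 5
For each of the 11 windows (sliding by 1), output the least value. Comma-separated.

11, 9, 6, 3, 3, 3, 3, 3, 3, 3, 3

11 19 18 20 15 → min 11
19 18 20 15 9 → min 9
18 20 15 9 6 → min 6
20 15 9 6 3 → min 3
15 9 6 3 12 → min 3
9 6 3 12 16 → min 3
6 3 12 16 3 → min 3
3 12 16 3 12 → min 3
12 16 3 12 20 → min 3
16 3 12 20 13 → min 3
3 12 20 13 14 → min 3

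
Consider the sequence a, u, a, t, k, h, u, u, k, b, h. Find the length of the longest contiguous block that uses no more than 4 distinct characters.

7

[a] 1 distinct, len 1
[a, u] 2 distinct, len 2
[a, u, a] 2 distinct, len 3
[a, u, a, t] 3 distinct, len 4
[a, u, a, t, k] 4 distinct, len 5
[a, t, k, h] 4 distinct, len 4
[t, k, h, u] 4 distinct, len 4
[t, k, h, u, u] 4 distinct, len 5
[t, k, h, u, u, k] 4 distinct, len 6
[k, h, u, u, k, b] 4 distinct, len 6
[k, h, u, u, k, b, h] 4 distinct, len 7
Longest length with ≤4 distinct: 7.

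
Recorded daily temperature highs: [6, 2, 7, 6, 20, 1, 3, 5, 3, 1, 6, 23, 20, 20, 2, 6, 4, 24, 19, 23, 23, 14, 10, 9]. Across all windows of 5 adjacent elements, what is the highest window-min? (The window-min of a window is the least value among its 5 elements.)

14

(6, 2, 7, 6, 20) → min 2
(2, 7, 6, 20, 1) → min 1
(7, 6, 20, 1, 3) → min 1
(6, 20, 1, 3, 5) → min 1
(20, 1, 3, 5, 3) → min 1
(1, 3, 5, 3, 1) → min 1
(3, 5, 3, 1, 6) → min 1
(5, 3, 1, 6, 23) → min 1
(3, 1, 6, 23, 20) → min 1
(1, 6, 23, 20, 20) → min 1
(6, 23, 20, 20, 2) → min 2
(23, 20, 20, 2, 6) → min 2
(20, 20, 2, 6, 4) → min 2
(20, 2, 6, 4, 24) → min 2
(2, 6, 4, 24, 19) → min 2
(6, 4, 24, 19, 23) → min 4
(4, 24, 19, 23, 23) → min 4
(24, 19, 23, 23, 14) → min 14
(19, 23, 23, 14, 10) → min 10
(23, 23, 14, 10, 9) → min 9
Highest of these is 14.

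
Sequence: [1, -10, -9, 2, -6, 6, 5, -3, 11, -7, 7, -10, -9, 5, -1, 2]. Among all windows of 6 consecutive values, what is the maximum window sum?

Window sums for each of the 11 positions:
(1, -10, -9, 2, -6, 6) → sum -16
(-10, -9, 2, -6, 6, 5) → sum -12
(-9, 2, -6, 6, 5, -3) → sum -5
(2, -6, 6, 5, -3, 11) → sum 15
(-6, 6, 5, -3, 11, -7) → sum 6
(6, 5, -3, 11, -7, 7) → sum 19
(5, -3, 11, -7, 7, -10) → sum 3
(-3, 11, -7, 7, -10, -9) → sum -11
(11, -7, 7, -10, -9, 5) → sum -3
(-7, 7, -10, -9, 5, -1) → sum -15
(7, -10, -9, 5, -1, 2) → sum -6
Maximum of these is 19.

19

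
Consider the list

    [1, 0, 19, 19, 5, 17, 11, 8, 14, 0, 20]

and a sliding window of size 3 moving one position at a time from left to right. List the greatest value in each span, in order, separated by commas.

19, 19, 19, 19, 17, 17, 14, 14, 20

Sliding a size-3 window across the 11 values:
(1, 0, 19) → max 19
(0, 19, 19) → max 19
(19, 19, 5) → max 19
(19, 5, 17) → max 19
(5, 17, 11) → max 17
(17, 11, 8) → max 17
(11, 8, 14) → max 14
(8, 14, 0) → max 14
(14, 0, 20) → max 20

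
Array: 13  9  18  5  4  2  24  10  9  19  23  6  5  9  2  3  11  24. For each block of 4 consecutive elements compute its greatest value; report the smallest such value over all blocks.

9

Each size-4 window and its max:
13 9 18 5 → max 18
9 18 5 4 → max 18
18 5 4 2 → max 18
5 4 2 24 → max 24
4 2 24 10 → max 24
2 24 10 9 → max 24
24 10 9 19 → max 24
10 9 19 23 → max 23
9 19 23 6 → max 23
19 23 6 5 → max 23
23 6 5 9 → max 23
6 5 9 2 → max 9
5 9 2 3 → max 9
9 2 3 11 → max 11
2 3 11 24 → max 24
Smallest of these is 9.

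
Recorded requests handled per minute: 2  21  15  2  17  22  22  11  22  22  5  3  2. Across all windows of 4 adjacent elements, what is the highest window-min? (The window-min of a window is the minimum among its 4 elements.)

2 21 15 2 → min 2
21 15 2 17 → min 2
15 2 17 22 → min 2
2 17 22 22 → min 2
17 22 22 11 → min 11
22 22 11 22 → min 11
22 11 22 22 → min 11
11 22 22 5 → min 5
22 22 5 3 → min 3
22 5 3 2 → min 2
Highest of these is 11.

11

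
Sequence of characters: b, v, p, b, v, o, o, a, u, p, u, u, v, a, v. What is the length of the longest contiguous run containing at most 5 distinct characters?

11

add b: window [b] (1 distinct), len 1
add v: window [b, v] (2 distinct), len 2
add p: window [b, v, p] (3 distinct), len 3
add b: window [b, v, p, b] (3 distinct), len 4
add v: window [b, v, p, b, v] (3 distinct), len 5
add o: window [b, v, p, b, v, o] (4 distinct), len 6
add o: window [b, v, p, b, v, o, o] (4 distinct), len 7
add a: window [b, v, p, b, v, o, o, a] (5 distinct), len 8
add u: window [b, v, o, o, a, u] (5 distinct), len 6
add p: window [v, o, o, a, u, p] (5 distinct), len 6
add u: window [v, o, o, a, u, p, u] (5 distinct), len 7
add u: window [v, o, o, a, u, p, u, u] (5 distinct), len 8
add v: window [v, o, o, a, u, p, u, u, v] (5 distinct), len 9
add a: window [v, o, o, a, u, p, u, u, v, a] (5 distinct), len 10
add v: window [v, o, o, a, u, p, u, u, v, a, v] (5 distinct), len 11
Longest length with ≤5 distinct: 11.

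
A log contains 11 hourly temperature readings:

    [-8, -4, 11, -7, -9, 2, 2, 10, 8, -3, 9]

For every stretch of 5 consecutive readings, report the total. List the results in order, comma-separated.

(-8, -4, 11, -7, -9) → sum -17
(-4, 11, -7, -9, 2) → sum -7
(11, -7, -9, 2, 2) → sum -1
(-7, -9, 2, 2, 10) → sum -2
(-9, 2, 2, 10, 8) → sum 13
(2, 2, 10, 8, -3) → sum 19
(2, 10, 8, -3, 9) → sum 26

-17, -7, -1, -2, 13, 19, 26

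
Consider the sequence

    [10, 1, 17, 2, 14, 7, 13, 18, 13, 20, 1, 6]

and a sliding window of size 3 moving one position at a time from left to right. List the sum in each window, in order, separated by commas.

10 1 17 → sum 28
1 17 2 → sum 20
17 2 14 → sum 33
2 14 7 → sum 23
14 7 13 → sum 34
7 13 18 → sum 38
13 18 13 → sum 44
18 13 20 → sum 51
13 20 1 → sum 34
20 1 6 → sum 27

28, 20, 33, 23, 34, 38, 44, 51, 34, 27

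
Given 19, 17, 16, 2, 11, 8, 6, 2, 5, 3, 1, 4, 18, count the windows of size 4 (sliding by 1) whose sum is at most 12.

[19, 17, 16, 2] → sum 54
[17, 16, 2, 11] → sum 46
[16, 2, 11, 8] → sum 37
[2, 11, 8, 6] → sum 27
[11, 8, 6, 2] → sum 27
[8, 6, 2, 5] → sum 21
[6, 2, 5, 3] → sum 16
[2, 5, 3, 1] → sum 11  ≤ 12 ✓
[5, 3, 1, 4] → sum 13
[3, 1, 4, 18] → sum 26
1 window satisfy the condition.

1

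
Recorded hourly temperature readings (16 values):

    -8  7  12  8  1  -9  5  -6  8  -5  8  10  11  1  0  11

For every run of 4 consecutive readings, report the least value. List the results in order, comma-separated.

(-8, 7, 12, 8) → min -8
(7, 12, 8, 1) → min 1
(12, 8, 1, -9) → min -9
(8, 1, -9, 5) → min -9
(1, -9, 5, -6) → min -9
(-9, 5, -6, 8) → min -9
(5, -6, 8, -5) → min -6
(-6, 8, -5, 8) → min -6
(8, -5, 8, 10) → min -5
(-5, 8, 10, 11) → min -5
(8, 10, 11, 1) → min 1
(10, 11, 1, 0) → min 0
(11, 1, 0, 11) → min 0

-8, 1, -9, -9, -9, -9, -6, -6, -5, -5, 1, 0, 0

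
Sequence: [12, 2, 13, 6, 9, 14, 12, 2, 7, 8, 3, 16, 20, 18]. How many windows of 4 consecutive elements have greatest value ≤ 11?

1

12 2 13 6 → max 13
2 13 6 9 → max 13
13 6 9 14 → max 14
6 9 14 12 → max 14
9 14 12 2 → max 14
14 12 2 7 → max 14
12 2 7 8 → max 12
2 7 8 3 → max 8  ≤ 11 ✓
7 8 3 16 → max 16
8 3 16 20 → max 20
3 16 20 18 → max 20
1 window satisfy the condition.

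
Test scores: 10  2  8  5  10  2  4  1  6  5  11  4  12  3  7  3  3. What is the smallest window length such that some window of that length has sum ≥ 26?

3

Extend right; whenever the sum reaches 26, record the length and shrink from the left:
add 10: running sum 10 < 26
add 2: running sum 12 < 26
add 8: running sum 20 < 26
add 5: running sum 25 < 26
add 10: shortest ending here [10, 2, 8, 5, 10] sum 35, len 5
add 2: shortest ending here [2, 8, 5, 10, 2] sum 27, len 5
add 4: shortest ending here [8, 5, 10, 2, 4] sum 29, len 5
add 1: shortest ending here [8, 5, 10, 2, 4, 1] sum 30, len 6
add 6: shortest ending here [5, 10, 2, 4, 1, 6] sum 28, len 6
add 5: shortest ending here [10, 2, 4, 1, 6, 5] sum 28, len 6
add 11: shortest ending here [4, 1, 6, 5, 11] sum 27, len 5
add 4: shortest ending here [6, 5, 11, 4] sum 26, len 4
add 12: shortest ending here [11, 4, 12] sum 27, len 3
add 3: shortest ending here [11, 4, 12, 3] sum 30, len 4
add 7: shortest ending here [4, 12, 3, 7] sum 26, len 4
add 3: shortest ending here [4, 12, 3, 7, 3] sum 29, len 5
add 3: shortest ending here [12, 3, 7, 3, 3] sum 28, len 5
Shortest qualifying length: 3.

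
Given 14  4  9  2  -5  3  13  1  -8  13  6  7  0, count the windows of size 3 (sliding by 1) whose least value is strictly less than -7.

3

(14, 4, 9) → min 4
(4, 9, 2) → min 2
(9, 2, -5) → min -5
(2, -5, 3) → min -5
(-5, 3, 13) → min -5
(3, 13, 1) → min 1
(13, 1, -8) → min -8  < -7 ✓
(1, -8, 13) → min -8  < -7 ✓
(-8, 13, 6) → min -8  < -7 ✓
(13, 6, 7) → min 6
(6, 7, 0) → min 0
3 windows satisfy the condition.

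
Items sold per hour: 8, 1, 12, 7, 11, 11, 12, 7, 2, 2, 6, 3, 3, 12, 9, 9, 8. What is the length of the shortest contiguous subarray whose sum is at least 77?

11

Extend right; whenever the sum reaches 77, record the length and shrink from the left:
add 8: running sum 8 < 77
add 1: running sum 9 < 77
add 12: running sum 21 < 77
add 7: running sum 28 < 77
add 11: running sum 39 < 77
add 11: running sum 50 < 77
add 12: running sum 62 < 77
add 7: running sum 69 < 77
add 2: running sum 71 < 77
add 2: running sum 73 < 77
end 10: [8, 1, 12, 7, 11, 11, 12, 7, 2, 2, 6] sum 79, len 11
end 11: [8, 1, 12, 7, 11, 11, 12, 7, 2, 2, 6, 3] sum 82, len 12
end 12: [1, 12, 7, 11, 11, 12, 7, 2, 2, 6, 3, 3] sum 77, len 12
end 13: [12, 7, 11, 11, 12, 7, 2, 2, 6, 3, 3, 12] sum 88, len 12
end 14: [11, 11, 12, 7, 2, 2, 6, 3, 3, 12, 9] sum 78, len 11
end 15: [11, 11, 12, 7, 2, 2, 6, 3, 3, 12, 9, 9] sum 87, len 12
end 16: [11, 12, 7, 2, 2, 6, 3, 3, 12, 9, 9, 8] sum 84, len 12
Shortest qualifying length: 11.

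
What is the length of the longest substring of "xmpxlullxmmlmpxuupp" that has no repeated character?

[x] len 1
[x, m] len 2
[x, m, p] len 3
[m, p, x] len 3
[m, p, x, l] len 4
[m, p, x, l, u] len 5
[u, l] len 2
[l] len 1
[l, x] len 2
[l, x, m] len 3
[m] len 1
[m, l] len 2
[l, m] len 2
[l, m, p] len 3
[l, m, p, x] len 4
[l, m, p, x, u] len 5
[u] len 1
[u, p] len 2
[p] len 1
Longest all-distinct length: 5.

5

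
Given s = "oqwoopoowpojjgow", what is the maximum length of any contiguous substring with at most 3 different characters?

Extend right; when distinct count exceeds 3, shrink from the left:
add o: window [o] (1 distinct), len 1
add q: window [o, q] (2 distinct), len 2
add w: window [o, q, w] (3 distinct), len 3
add o: window [o, q, w, o] (3 distinct), len 4
add o: window [o, q, w, o, o] (3 distinct), len 5
add p: window [w, o, o, p] (3 distinct), len 4
add o: window [w, o, o, p, o] (3 distinct), len 5
add o: window [w, o, o, p, o, o] (3 distinct), len 6
add w: window [w, o, o, p, o, o, w] (3 distinct), len 7
add p: window [w, o, o, p, o, o, w, p] (3 distinct), len 8
add o: window [w, o, o, p, o, o, w, p, o] (3 distinct), len 9
add j: window [p, o, j] (3 distinct), len 3
add j: window [p, o, j, j] (3 distinct), len 4
add g: window [o, j, j, g] (3 distinct), len 4
add o: window [o, j, j, g, o] (3 distinct), len 5
add w: window [g, o, w] (3 distinct), len 3
Longest length with ≤3 distinct: 9.

9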